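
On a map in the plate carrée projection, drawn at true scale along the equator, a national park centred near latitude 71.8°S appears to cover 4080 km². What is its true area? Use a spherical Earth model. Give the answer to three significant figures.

1270 km²

For the equirectangular projection with φ₀ = 0 (plate carrée), h = 1 along meridians and k = sec φ along parallels.
Areal scale = h·k = 1 × sec φ; at 71.8°, h = 1.000, k = 3.202, so h·k = 3.202.
True area = apparent / (areal scale) = 4080 / 3.202 ≈ 1270 km².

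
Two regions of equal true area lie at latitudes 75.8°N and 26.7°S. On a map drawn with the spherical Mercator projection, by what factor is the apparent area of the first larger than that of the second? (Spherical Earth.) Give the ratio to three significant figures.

Mercator is conformal with k = sec φ, so areal scale = k² = sec²φ.
At 75.8°: sec²(75.8°) = 1/0.2453² = 16.62.
At 26.7°: sec²(26.7°) = 1/0.8934² = 1.253.
Ratio = 16.62/1.253 = cos²(26.7°)/cos²(75.8°) ≈ 13.3.

13.3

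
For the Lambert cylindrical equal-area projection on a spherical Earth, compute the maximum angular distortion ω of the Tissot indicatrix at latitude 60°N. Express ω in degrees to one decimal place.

The Lambert cylindrical equal-area projection is the cylindrical equal-area projection with its standard parallel at the equator (φ₀ = 0). A cylindrical equal-area projection with standard parallel φ₀ has meridian scale h = cos φ / cos φ₀ and parallel scale k = cos φ₀ / cos φ (so areas are preserved, h·k = 1).
At 60°: h = 0.5000, k = 2.000; principal scales a = 2.000, b = 0.5000.
sin(ω/2) = (a − b)/(a + b) = 1.500/2.500 = 0.6000, so ω = 2 arcsin(0.6000) ≈ 73.7°.

73.7°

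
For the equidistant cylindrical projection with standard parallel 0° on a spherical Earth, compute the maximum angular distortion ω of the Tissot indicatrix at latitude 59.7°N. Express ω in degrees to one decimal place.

Plate carrée maps x = Rλ, y = Rφ. The meridian scale is h = 1 and the parallel scale is k = 1/cos φ = sec φ.
At 59.7°: h = 1.000, k = 1.982; principal scales a = 1.982, b = 1.000.
sin(ω/2) = (a − b)/(a + b) = 0.9821/2.982 = 0.3293, so ω = 2 arcsin(0.3293) ≈ 38.5°.

38.5°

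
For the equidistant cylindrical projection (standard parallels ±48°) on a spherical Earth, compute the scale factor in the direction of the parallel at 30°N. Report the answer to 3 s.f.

0.773

In the equirectangular projection with standard parallel φ₀ = 48° (x = Rλ cos φ₀, y = Rφ), meridians are true-scale (h = 1) and the parallel scale is k = cos φ₀ / cos φ.
k = cos 48° / cos 30° = 0.6691/0.8660 = 0.7726.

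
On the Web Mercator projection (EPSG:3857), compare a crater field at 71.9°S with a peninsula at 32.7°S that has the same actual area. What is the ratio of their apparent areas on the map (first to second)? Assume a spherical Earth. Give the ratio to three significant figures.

7.34

Mercator is conformal with k = sec φ, so areal scale = k² = sec²φ.
At 71.9°: sec²(71.9°) = 1/0.3107² = 10.36.
At 32.7°: sec²(32.7°) = 1/0.8415² = 1.412.
Ratio = 10.36/1.412 = cos²(32.7°)/cos²(71.9°) ≈ 7.34.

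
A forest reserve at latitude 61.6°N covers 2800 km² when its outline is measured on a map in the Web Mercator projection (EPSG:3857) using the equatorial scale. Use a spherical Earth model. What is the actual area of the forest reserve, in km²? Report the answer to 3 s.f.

633 km²

Mercator is conformal, so the point scale is isotropic: h = k = sec φ = 1/cos φ.
Areal scale = k² = sec²φ = 1/cos²(61.6°) = 1/0.4756² = 4.421.
True area = apparent / (areal scale) = 2800 / 4.421 ≈ 633 km².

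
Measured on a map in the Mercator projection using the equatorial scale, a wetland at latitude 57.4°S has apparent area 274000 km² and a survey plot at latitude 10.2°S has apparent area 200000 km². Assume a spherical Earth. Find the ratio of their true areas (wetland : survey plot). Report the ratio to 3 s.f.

Mercator's areal exaggeration is sec²φ; hence true area = (apparent area) · cos²φ.
True area of wetland: 274000 × cos²(57.4°) = 274000 × 0.2903 = 79540 km².
True area of survey plot: 200000 × cos²(10.2°) = 200000 × 0.9686 = 193700 km².
Ratio = 79540 / 193700 ≈ 0.411.

0.411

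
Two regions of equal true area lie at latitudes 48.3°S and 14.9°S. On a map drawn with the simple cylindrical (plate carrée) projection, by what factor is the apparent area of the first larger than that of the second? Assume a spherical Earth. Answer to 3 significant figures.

In the plate carrée (x = Rλ, y = Rφ), meridians are true-scale (h = 1) and parallels are stretched by k = sec φ.
Areal scale at 48.3°: h·k = 1.000 × 1.503 = 1.503.
Areal scale at 14.9°: h·k = 1.000 × 1.035 = 1.035.
Ratio = 1.503/1.035 ≈ 1.45.

1.45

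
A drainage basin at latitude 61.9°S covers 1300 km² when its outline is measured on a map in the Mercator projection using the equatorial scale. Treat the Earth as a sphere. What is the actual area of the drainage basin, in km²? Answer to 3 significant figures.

For Mercator, h = k = sec φ (a conformal cylindrical projection has a single point scale, 1/cos φ).
Areal scale = k² = sec²φ = 1/cos²(61.9°) = 1/0.4710² = 4.508.
True area = apparent / (areal scale) = 1300 / 4.508 ≈ 288 km².

288 km²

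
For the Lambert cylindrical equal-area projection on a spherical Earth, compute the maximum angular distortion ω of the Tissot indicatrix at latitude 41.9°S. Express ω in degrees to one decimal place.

33.4°

The Lambert cylindrical equal-area projection is the cylindrical equal-area projection with its standard parallel at the equator (φ₀ = 0). A cylindrical equal-area projection with standard parallel φ₀ has meridian scale h = cos φ / cos φ₀ and parallel scale k = cos φ₀ / cos φ (so areas are preserved, h·k = 1).
At 41.9°: h = 0.7443, k = 1.344; principal scales a = 1.344, b = 0.7443.
sin(ω/2) = (a − b)/(a + b) = 0.5992/2.088 = 0.2870, so ω = 2 arcsin(0.2870) ≈ 33.4°.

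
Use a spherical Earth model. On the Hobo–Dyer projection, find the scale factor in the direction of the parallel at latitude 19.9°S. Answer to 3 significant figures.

0.844

Hobo–Dyer is a cylindrical equal-area projection with standard parallels at ±37.5°. For cylindrical equal-area with standard parallel φ₀, h = cos φ / cos φ₀ and k = cos φ₀ / cos φ, so h·k = 1.
k = cos 37.5° / cos 19.9° = 0.7934/0.9403 = 0.8437.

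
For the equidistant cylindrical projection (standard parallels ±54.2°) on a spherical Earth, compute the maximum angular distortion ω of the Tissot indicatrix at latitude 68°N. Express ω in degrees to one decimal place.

In the equirectangular projection with standard parallel φ₀ = 54.2° (x = Rλ cos φ₀, y = Rφ), meridians are true-scale (h = 1) and the parallel scale is k = cos φ₀ / cos φ.
At 68°: h = 1.000, k = 1.562; principal scales a = 1.562, b = 1.000.
sin(ω/2) = (a − b)/(a + b) = 0.5615/2.562 = 0.2192, so ω = 2 arcsin(0.2192) ≈ 25.3°.

25.3°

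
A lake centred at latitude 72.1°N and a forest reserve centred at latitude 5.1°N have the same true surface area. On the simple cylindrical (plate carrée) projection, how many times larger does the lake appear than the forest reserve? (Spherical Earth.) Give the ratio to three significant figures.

In the plate carrée (x = Rλ, y = Rφ), meridians are true-scale (h = 1) and parallels are stretched by k = sec φ.
Areal scale at 72.1°: h·k = 1.000 × 3.254 = 3.254.
Areal scale at 5.1°: h·k = 1.000 × 1.004 = 1.004.
Ratio = 3.254/1.004 ≈ 3.24.

3.24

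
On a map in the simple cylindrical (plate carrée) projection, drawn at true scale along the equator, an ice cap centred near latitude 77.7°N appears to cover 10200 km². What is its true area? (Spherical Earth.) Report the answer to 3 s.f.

2170 km²

Plate carrée maps x = Rλ, y = Rφ. The meridian scale is h = 1 and the parallel scale is k = 1/cos φ = sec φ.
Areal scale = h·k = 1 × sec φ; at 77.7°, h = 1.000, k = 4.694, so h·k = 4.694.
True area = apparent / (areal scale) = 10200 / 4.694 ≈ 2170 km².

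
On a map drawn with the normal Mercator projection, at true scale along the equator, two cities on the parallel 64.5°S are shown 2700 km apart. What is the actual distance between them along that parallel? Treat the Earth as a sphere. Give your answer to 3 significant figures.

For Mercator, h = k = sec φ (a conformal cylindrical projection has a single point scale, 1/cos φ).
Along the parallel at 64.5°, map distances are exaggerated by k = sec 64.5° = 2.323.
True distance = 2700 / 2.323 = 2700 × cos 64.5° ≈ 1160 km.

1160 km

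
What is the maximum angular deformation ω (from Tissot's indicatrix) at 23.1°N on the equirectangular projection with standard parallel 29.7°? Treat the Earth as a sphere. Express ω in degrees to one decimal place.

The equidistant cylindrical projection with φ₀ = 29.7° has h = 1 (meridians true) and k = cos φ₀ / cos φ along parallels.
At 23.1°: h = 1.000, k = 0.9443; principal scales a = 1.000, b = 0.9443.
sin(ω/2) = (a − b)/(a + b) = 0.05565/1.944 = 0.02862, so ω = 2 arcsin(0.02862) ≈ 3.3°.

3.3°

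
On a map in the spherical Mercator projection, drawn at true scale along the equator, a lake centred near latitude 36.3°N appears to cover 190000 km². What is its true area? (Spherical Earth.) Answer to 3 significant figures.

For Mercator, h = k = sec φ (a conformal cylindrical projection has a single point scale, 1/cos φ).
Areal scale = k² = sec²φ = 1/cos²(36.3°) = 1/0.8059² = 1.540.
True area = apparent / (areal scale) = 190000 / 1.540 ≈ 123000 km².

123000 km²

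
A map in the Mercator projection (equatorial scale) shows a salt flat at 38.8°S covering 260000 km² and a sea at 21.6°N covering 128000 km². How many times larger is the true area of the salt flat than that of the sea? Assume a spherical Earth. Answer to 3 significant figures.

1.43

On Mercator the areal scale is sec²φ, so true area = apparent × cos²φ.
True area of salt flat: 260000 × cos²(38.8°) = 260000 × 0.6074 = 157900 km².
True area of sea: 128000 × cos²(21.6°) = 128000 × 0.8645 = 110700 km².
Ratio = 157900 / 110700 ≈ 1.43.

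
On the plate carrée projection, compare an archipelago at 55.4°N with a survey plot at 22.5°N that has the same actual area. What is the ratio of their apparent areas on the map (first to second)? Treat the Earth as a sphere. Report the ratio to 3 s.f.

1.63

In the plate carrée (x = Rλ, y = Rφ), meridians are true-scale (h = 1) and parallels are stretched by k = sec φ.
Areal scale at 55.4°: h·k = 1.000 × 1.761 = 1.761.
Areal scale at 22.5°: h·k = 1.000 × 1.082 = 1.082.
Ratio = 1.761/1.082 ≈ 1.63.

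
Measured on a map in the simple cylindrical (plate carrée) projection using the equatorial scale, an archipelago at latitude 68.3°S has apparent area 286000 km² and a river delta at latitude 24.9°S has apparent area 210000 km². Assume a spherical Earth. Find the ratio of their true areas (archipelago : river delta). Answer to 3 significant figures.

Plate carrée has h = 1 and k = sec φ, giving areal scale sec φ; true area = (apparent area) · cos φ.
True area of archipelago: 286000 × cos(68.3°) = 286000 × 0.3697 = 105700 km².
True area of river delta: 210000 × cos(24.9°) = 210000 × 0.9070 = 190500 km².
Ratio = 105700 / 190500 ≈ 0.555.

0.555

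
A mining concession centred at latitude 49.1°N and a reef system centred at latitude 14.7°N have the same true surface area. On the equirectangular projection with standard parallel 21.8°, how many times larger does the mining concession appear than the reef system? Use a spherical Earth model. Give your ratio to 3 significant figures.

1.48

With standard parallel φ₀ = 21.8°, the equirectangular projection gives x = Rλ cos φ₀, y = Rφ, so h = 1 and k = cos 21.8° / cos φ.
Areal scale at 49.1°: h·k = 1.000 × 1.418 = 1.418.
Areal scale at 14.7°: h·k = 1.000 × 0.9599 = 0.9599.
Ratio = 1.418/0.9599 ≈ 1.48.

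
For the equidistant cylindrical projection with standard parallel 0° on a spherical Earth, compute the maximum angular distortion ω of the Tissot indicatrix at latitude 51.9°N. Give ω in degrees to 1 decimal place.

For the equirectangular projection with φ₀ = 0 (plate carrée), h = 1 along meridians and k = sec φ along parallels.
At 51.9°: h = 1.000, k = 1.621; principal scales a = 1.621, b = 1.000.
sin(ω/2) = (a − b)/(a + b) = 0.6207/2.621 = 0.2368, so ω = 2 arcsin(0.2368) ≈ 27.4°.

27.4°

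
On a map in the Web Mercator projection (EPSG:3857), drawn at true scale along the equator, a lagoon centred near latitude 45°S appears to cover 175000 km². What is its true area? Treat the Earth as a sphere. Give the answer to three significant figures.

The Mercator projection is conformal; its linear scale factor is the same in every direction and equals sec φ = 1/cos φ.
Areal scale = k² = sec²φ = 1/cos²(45°) = 1/0.7071² = 2.000.
True area = apparent / (areal scale) = 175000 / 2.000 ≈ 87500 km².

87500 km²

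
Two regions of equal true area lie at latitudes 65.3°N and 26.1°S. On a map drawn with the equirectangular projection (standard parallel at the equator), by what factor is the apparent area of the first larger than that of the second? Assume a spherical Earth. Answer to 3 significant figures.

For the equirectangular projection with φ₀ = 0 (plate carrée), h = 1 along meridians and k = sec φ along parallels.
Areal scale at 65.3°: h·k = 1.000 × 2.393 = 2.393.
Areal scale at 26.1°: h·k = 1.000 × 1.114 = 1.114.
Ratio = 2.393/1.114 ≈ 2.15.

2.15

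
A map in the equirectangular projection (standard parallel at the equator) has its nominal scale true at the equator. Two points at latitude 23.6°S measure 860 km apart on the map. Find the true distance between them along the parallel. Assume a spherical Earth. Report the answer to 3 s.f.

788 km

Plate carrée maps x = Rλ, y = Rφ. The meridian scale is h = 1 and the parallel scale is k = 1/cos φ = sec φ.
Along the parallel at 23.6°, map distances are exaggerated by k = sec 23.6° = 1.091.
True distance = 860 / 1.091 = 860 × cos 23.6° ≈ 788 km.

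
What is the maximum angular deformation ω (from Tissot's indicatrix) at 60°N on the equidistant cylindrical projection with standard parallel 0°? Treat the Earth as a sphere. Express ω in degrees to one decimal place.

For the equirectangular projection with φ₀ = 0 (plate carrée), h = 1 along meridians and k = sec φ along parallels.
At 60°: h = 1.000, k = 2.000; principal scales a = 2.000, b = 1.000.
sin(ω/2) = (a − b)/(a + b) = 1.0000/3.000 = 0.3333, so ω = 2 arcsin(0.3333) ≈ 38.9°.

38.9°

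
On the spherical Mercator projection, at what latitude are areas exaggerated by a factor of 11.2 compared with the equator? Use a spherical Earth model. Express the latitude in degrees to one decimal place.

72.6°

Mercator areal scale is sec²φ.
sec²φ = 11.2  ⇒  cos²φ = 0.08929  ⇒  cos φ = 0.2988.
φ = arccos(0.2988) ≈ 72.6°.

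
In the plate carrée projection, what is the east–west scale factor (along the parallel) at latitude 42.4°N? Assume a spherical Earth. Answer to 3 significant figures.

In the plate carrée (x = Rλ, y = Rφ), meridians are true-scale (h = 1) and parallels are stretched by k = sec φ.
k = 1/cos 42.4° = 1/0.7385 = 1.354.

1.35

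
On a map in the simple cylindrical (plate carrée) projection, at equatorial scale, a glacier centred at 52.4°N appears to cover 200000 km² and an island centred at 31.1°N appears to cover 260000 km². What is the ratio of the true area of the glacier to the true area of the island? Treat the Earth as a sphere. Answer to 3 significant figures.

0.548

Plate carrée has h = 1 and k = sec φ, giving areal scale sec φ; true area = (apparent area) · cos φ.
True area of glacier: 200000 × cos(52.4°) = 200000 × 0.6101 = 122000 km².
True area of island: 260000 × cos(31.1°) = 260000 × 0.8563 = 222600 km².
Ratio = 122000 / 222600 ≈ 0.548.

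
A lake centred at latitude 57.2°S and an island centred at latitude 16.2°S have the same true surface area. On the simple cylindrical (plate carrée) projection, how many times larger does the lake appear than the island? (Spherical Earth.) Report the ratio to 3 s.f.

Plate carrée maps x = Rλ, y = Rφ. The meridian scale is h = 1 and the parallel scale is k = 1/cos φ = sec φ.
Areal scale at 57.2°: h·k = 1.000 × 1.846 = 1.846.
Areal scale at 16.2°: h·k = 1.000 × 1.041 = 1.041.
Ratio = 1.846/1.041 ≈ 1.77.

1.77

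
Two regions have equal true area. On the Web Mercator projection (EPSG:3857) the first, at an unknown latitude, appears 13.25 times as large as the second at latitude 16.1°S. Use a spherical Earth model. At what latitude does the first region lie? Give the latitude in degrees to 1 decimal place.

For equal true areas on Mercator, apparent areas scale as sec²φ, so the ratio is cos²φ₂ / cos²φ₁.
cos²φ₂ / cos²φ₁ = 13.25  ⇒  cos φ₁ = cos 16.1° / √13.25 = 0.9608/3.640 = 0.2639.
φ₁ = arccos(0.2639) ≈ 74.7°.

74.7°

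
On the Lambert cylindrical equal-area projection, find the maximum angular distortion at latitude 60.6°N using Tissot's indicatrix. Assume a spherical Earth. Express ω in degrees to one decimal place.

75.4°

The Lambert cylindrical equal-area projection is the cylindrical equal-area projection with its standard parallel at the equator (φ₀ = 0). For cylindrical equal-area with standard parallel φ₀, h = cos φ / cos φ₀ and k = cos φ₀ / cos φ, so h·k = 1.
At 60.6°: h = 0.4909, k = 2.037; principal scales a = 2.037, b = 0.4909.
sin(ω/2) = (a − b)/(a + b) = 1.546/2.528 = 0.6116, so ω = 2 arcsin(0.6116) ≈ 75.4°.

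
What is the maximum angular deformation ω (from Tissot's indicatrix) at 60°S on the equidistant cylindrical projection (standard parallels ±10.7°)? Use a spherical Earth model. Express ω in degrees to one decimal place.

38.0°

With standard parallel φ₀ = 10.7°, the equirectangular projection gives x = Rλ cos φ₀, y = Rφ, so h = 1 and k = cos 10.7° / cos φ.
At 60°: h = 1.000, k = 1.965; principal scales a = 1.965, b = 1.000.
sin(ω/2) = (a − b)/(a + b) = 0.9652/2.965 = 0.3255, so ω = 2 arcsin(0.3255) ≈ 38.0°.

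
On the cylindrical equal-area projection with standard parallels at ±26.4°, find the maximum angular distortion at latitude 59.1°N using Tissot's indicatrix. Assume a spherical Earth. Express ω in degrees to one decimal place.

60.7°

For cylindrical equal-area with standard parallel φ₀, h = cos φ / cos φ₀ and k = cos φ₀ / cos φ, so h·k = 1.
At 59.1°: h = 0.5733, k = 1.744; principal scales a = 1.744, b = 0.5733.
sin(ω/2) = (a − b)/(a + b) = 1.171/2.318 = 0.5052, so ω = 2 arcsin(0.5052) ≈ 60.7°.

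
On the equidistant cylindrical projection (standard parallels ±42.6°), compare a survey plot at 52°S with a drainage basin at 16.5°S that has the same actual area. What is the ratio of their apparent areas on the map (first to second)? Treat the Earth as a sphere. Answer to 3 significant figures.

In the equirectangular projection with standard parallel φ₀ = 42.6° (x = Rλ cos φ₀, y = Rφ), meridians are true-scale (h = 1) and the parallel scale is k = cos φ₀ / cos φ.
Areal scale at 52°: h·k = 1.000 × 1.196 = 1.196.
Areal scale at 16.5°: h·k = 1.000 × 0.7677 = 0.7677.
Ratio = 1.196/0.7677 ≈ 1.56.

1.56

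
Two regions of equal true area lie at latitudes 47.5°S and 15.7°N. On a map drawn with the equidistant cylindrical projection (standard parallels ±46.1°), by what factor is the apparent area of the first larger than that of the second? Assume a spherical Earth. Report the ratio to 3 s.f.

The equidistant cylindrical projection with φ₀ = 46.1° has h = 1 (meridians true) and k = cos φ₀ / cos φ along parallels.
Areal scale at 47.5°: h·k = 1.000 × 1.026 = 1.026.
Areal scale at 15.7°: h·k = 1.000 × 0.7203 = 0.7203.
Ratio = 1.026/0.7203 ≈ 1.42.

1.42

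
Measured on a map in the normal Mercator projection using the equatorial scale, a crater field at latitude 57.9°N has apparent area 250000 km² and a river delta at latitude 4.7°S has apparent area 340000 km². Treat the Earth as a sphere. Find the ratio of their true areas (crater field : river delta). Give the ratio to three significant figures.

0.209

Mercator's areal exaggeration is sec²φ; hence true area = (apparent area) · cos²φ.
True area of crater field: 250000 × cos²(57.9°) = 250000 × 0.2824 = 70600 km².
True area of river delta: 340000 × cos²(4.7°) = 340000 × 0.9933 = 337700 km².
Ratio = 70600 / 337700 ≈ 0.209.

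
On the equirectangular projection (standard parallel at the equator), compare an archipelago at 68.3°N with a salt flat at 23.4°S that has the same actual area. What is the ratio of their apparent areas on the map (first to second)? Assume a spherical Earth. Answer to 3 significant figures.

In the plate carrée (x = Rλ, y = Rφ), meridians are true-scale (h = 1) and parallels are stretched by k = sec φ.
Areal scale at 68.3°: h·k = 1.000 × 2.705 = 2.705.
Areal scale at 23.4°: h·k = 1.000 × 1.090 = 1.090.
Ratio = 2.705/1.090 ≈ 2.48.

2.48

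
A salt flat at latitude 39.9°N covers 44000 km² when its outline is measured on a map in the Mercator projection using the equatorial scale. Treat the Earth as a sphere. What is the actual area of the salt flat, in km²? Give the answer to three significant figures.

25900 km²

Mercator is conformal, so the point scale is isotropic: h = k = sec φ = 1/cos φ.
Areal scale = k² = sec²φ = 1/cos²(39.9°) = 1/0.7672² = 1.699.
True area = apparent / (areal scale) = 44000 / 1.699 ≈ 25900 km².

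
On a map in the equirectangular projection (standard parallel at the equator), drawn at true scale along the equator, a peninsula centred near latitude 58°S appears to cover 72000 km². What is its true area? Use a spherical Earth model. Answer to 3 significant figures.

38200 km²

In the plate carrée (x = Rλ, y = Rφ), meridians are true-scale (h = 1) and parallels are stretched by k = sec φ.
Areal scale = h·k = 1 × sec φ; at 58°, h = 1.000, k = 1.887, so h·k = 1.887.
True area = apparent / (areal scale) = 72000 / 1.887 ≈ 38200 km².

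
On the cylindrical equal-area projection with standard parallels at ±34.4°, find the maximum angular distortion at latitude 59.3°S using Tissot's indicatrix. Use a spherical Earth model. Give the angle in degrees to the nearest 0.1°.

53.0°

For cylindrical equal-area with standard parallel φ₀, h = cos φ / cos φ₀ and k = cos φ₀ / cos φ, so h·k = 1.
At 59.3°: h = 0.6188, k = 1.616; principal scales a = 1.616, b = 0.6188.
sin(ω/2) = (a − b)/(a + b) = 0.9974/2.235 = 0.4463, so ω = 2 arcsin(0.4463) ≈ 53.0°.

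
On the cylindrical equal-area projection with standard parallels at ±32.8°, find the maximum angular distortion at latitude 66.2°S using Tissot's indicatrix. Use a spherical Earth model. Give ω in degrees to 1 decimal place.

77.4°

Cylindrical equal-area (φ₀ = 32.8°): h = cos φ / cos 32.8° along meridians, k = cos 32.8° / cos φ along parallels; h·k = 1.
At 66.2°: h = 0.4801, k = 2.083; principal scales a = 2.083, b = 0.4801.
sin(ω/2) = (a − b)/(a + b) = 1.603/2.563 = 0.6254, so ω = 2 arcsin(0.6254) ≈ 77.4°.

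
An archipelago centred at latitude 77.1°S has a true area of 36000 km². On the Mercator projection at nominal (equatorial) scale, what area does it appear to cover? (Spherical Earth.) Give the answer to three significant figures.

722000 km²

Mercator is conformal, so the point scale is isotropic: h = k = sec φ = 1/cos φ.
Areal scale = k² = sec²φ = 1/cos²(77.1°) = 1/0.2233² = 20.06.
Apparent area = 36000 × 20.06 ≈ 722000 km².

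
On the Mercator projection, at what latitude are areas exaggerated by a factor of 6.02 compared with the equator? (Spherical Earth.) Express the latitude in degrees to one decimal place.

65.9°

Mercator areal scale is sec²φ.
sec²φ = 6.02  ⇒  cos²φ = 0.1661  ⇒  cos φ = 0.4076.
φ = arccos(0.4076) ≈ 65.9°.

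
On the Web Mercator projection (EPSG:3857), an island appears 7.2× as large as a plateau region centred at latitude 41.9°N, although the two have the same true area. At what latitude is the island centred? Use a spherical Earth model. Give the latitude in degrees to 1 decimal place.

73.9°

Mercator areal scale is sec²φ, so apparent-area ratio = sec²φ₁ / sec²φ₂ = cos²φ₂ / cos²φ₁.
cos²φ₂ / cos²φ₁ = 7.2  ⇒  cos φ₁ = cos 41.9° / √7.2 = 0.7443/2.683 = 0.2774.
φ₁ = arccos(0.2774) ≈ 73.9°.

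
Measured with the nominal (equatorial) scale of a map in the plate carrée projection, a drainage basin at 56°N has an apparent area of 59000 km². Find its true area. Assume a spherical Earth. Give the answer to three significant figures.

33000 km²

Plate carrée maps x = Rλ, y = Rφ. The meridian scale is h = 1 and the parallel scale is k = 1/cos φ = sec φ.
Areal scale = h·k = 1 × sec φ; at 56°, h = 1.000, k = 1.788, so h·k = 1.788.
True area = apparent / (areal scale) = 59000 / 1.788 ≈ 33000 km².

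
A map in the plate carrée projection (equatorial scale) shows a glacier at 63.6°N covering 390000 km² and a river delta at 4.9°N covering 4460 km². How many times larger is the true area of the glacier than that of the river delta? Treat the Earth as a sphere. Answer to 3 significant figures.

39.0

Plate carrée has h = 1 and k = sec φ, giving areal scale sec φ; true area = (apparent area) · cos φ.
True area of glacier: 390000 × cos(63.6°) = 390000 × 0.4446 = 173400 km².
True area of river delta: 4460 × cos(4.9°) = 4460 × 0.9963 = 4444 km².
Ratio = 173400 / 4444 ≈ 39.0.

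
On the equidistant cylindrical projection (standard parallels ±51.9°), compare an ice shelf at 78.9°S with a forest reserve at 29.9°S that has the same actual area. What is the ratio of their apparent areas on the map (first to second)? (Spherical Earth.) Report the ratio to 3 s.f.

4.50

With standard parallel φ₀ = 51.9°, the equirectangular projection gives x = Rλ cos φ₀, y = Rφ, so h = 1 and k = cos 51.9° / cos φ.
Areal scale at 78.9°: h·k = 1.000 × 3.205 = 3.205.
Areal scale at 29.9°: h·k = 1.000 × 0.7118 = 0.7118.
Ratio = 3.205/0.7118 ≈ 4.50.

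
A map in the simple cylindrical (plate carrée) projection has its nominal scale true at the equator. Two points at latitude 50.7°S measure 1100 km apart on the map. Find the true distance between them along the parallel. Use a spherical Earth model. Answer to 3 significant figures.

For the equirectangular projection with φ₀ = 0 (plate carrée), h = 1 along meridians and k = sec φ along parallels.
Along the parallel at 50.7°, map distances are exaggerated by k = sec 50.7° = 1.579.
True distance = 1100 / 1.579 = 1100 × cos 50.7° ≈ 697 km.

697 km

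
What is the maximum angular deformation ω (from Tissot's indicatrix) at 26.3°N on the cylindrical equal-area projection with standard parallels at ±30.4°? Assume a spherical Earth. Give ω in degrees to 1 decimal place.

A cylindrical equal-area projection with standard parallel φ₀ has meridian scale h = cos φ / cos φ₀ and parallel scale k = cos φ₀ / cos φ (so areas are preserved, h·k = 1).
At 26.3°: h = 1.039, k = 0.9621; principal scales a = 1.039, b = 0.9621.
sin(ω/2) = (a − b)/(a + b) = 0.07728/2.001 = 0.03861, so ω = 2 arcsin(0.03861) ≈ 4.4°.

4.4°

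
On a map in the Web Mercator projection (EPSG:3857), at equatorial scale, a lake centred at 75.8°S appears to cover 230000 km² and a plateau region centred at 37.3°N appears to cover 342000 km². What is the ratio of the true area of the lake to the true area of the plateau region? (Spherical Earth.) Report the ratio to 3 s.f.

0.0640

On Mercator the areal scale is sec²φ, so true area = apparent × cos²φ.
True area of lake: 230000 × cos²(75.8°) = 230000 × 0.06018 = 13840 km².
True area of plateau region: 342000 × cos²(37.3°) = 342000 × 0.6328 = 216400 km².
Ratio = 13840 / 216400 ≈ 0.0640.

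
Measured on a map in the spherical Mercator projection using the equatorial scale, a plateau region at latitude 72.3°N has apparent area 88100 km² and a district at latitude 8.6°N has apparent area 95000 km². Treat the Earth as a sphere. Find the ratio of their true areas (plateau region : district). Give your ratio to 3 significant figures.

0.0877

Since Mercator area scale is 1/cos²φ, the true area equals the apparent area multiplied by cos²φ.
True area of plateau region: 88100 × cos²(72.3°) = 88100 × 0.09244 = 8144 km².
True area of district: 95000 × cos²(8.6°) = 95000 × 0.9776 = 92880 km².
Ratio = 8144 / 92880 ≈ 0.0877.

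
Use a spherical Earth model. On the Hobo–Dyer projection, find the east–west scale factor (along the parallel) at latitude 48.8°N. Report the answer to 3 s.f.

1.20

The Hobo–Dyer projection is cylindrical equal-area with φ₀ = 37.5°. For cylindrical equal-area with standard parallel φ₀, h = cos φ / cos φ₀ and k = cos φ₀ / cos φ, so h·k = 1.
k = cos 37.5° / cos 48.8° = 0.7934/0.6587 = 1.204.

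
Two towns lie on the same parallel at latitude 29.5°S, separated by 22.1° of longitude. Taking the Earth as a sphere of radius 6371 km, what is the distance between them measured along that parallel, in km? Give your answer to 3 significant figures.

Arc length along a parallel = R cos φ · Δλ (with Δλ in radians).
= 6371 × cos 29.5° × (22.1° × π/180) = 6371 × 0.8704 × 0.3857 ≈ 2140 km.

2140 km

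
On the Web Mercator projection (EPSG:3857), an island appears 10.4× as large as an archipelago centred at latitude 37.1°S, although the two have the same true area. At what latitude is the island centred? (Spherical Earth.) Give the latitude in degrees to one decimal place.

For equal true areas on Mercator, apparent areas scale as sec²φ, so the ratio is cos²φ₂ / cos²φ₁.
cos²φ₂ / cos²φ₁ = 10.4  ⇒  cos φ₁ = cos 37.1° / √10.4 = 0.7976/3.225 = 0.2473.
φ₁ = arccos(0.2473) ≈ 75.7°.

75.7°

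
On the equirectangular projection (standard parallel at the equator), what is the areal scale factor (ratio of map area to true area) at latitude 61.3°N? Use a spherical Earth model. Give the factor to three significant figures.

2.08

In the plate carrée (x = Rλ, y = Rφ), meridians are true-scale (h = 1) and parallels are stretched by k = sec φ.
Areal scale = h·k = 1 × sec φ; at 61.3°, h = 1.000, k = 2.082, so h·k = 2.082.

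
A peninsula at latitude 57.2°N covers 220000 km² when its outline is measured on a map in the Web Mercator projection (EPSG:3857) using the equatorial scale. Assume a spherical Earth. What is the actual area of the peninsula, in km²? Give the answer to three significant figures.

64600 km²

The Mercator projection is conformal; its linear scale factor is the same in every direction and equals sec φ = 1/cos φ.
Areal scale = k² = sec²φ = 1/cos²(57.2°) = 1/0.5417² = 3.408.
True area = apparent / (areal scale) = 220000 / 3.408 ≈ 64600 km².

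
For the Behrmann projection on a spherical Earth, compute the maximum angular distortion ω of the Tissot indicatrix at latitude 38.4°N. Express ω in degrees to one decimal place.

Behrmann is a cylindrical equal-area projection with standard parallels at ±30°. Cylindrical equal-area (φ₀ = 30°): h = cos φ / cos 30° along meridians, k = cos 30° / cos φ along parallels; h·k = 1.
At 38.4°: h = 0.9049, k = 1.105; principal scales a = 1.105, b = 0.9049.
sin(ω/2) = (a − b)/(a + b) = 0.2001/2.010 = 0.09957, so ω = 2 arcsin(0.09957) ≈ 11.4°.

11.4°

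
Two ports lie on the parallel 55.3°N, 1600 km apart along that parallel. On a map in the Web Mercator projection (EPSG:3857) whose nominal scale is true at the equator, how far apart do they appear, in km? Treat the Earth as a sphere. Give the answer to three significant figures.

For Mercator, h = k = sec φ (a conformal cylindrical projection has a single point scale, 1/cos φ).
Along the parallel, k = sec 55.3° = 1/0.5693 = 1.757.
Map distance = 1600 × 1.757 ≈ 2810 km.

2810 km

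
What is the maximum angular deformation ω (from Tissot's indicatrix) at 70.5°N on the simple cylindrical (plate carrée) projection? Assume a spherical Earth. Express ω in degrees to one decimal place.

In the plate carrée (x = Rλ, y = Rφ), meridians are true-scale (h = 1) and parallels are stretched by k = sec φ.
At 70.5°: h = 1.000, k = 2.996; principal scales a = 2.996, b = 1.000.
sin(ω/2) = (a − b)/(a + b) = 1.996/3.996 = 0.4995, so ω = 2 arcsin(0.4995) ≈ 59.9°.

59.9°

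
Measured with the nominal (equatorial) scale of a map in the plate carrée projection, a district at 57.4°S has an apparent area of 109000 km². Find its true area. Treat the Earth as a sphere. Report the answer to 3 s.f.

58700 km²

For the equirectangular projection with φ₀ = 0 (plate carrée), h = 1 along meridians and k = sec φ along parallels.
Areal scale = h·k = 1 × sec φ; at 57.4°, h = 1.000, k = 1.856, so h·k = 1.856.
True area = apparent / (areal scale) = 109000 / 1.856 ≈ 58700 km².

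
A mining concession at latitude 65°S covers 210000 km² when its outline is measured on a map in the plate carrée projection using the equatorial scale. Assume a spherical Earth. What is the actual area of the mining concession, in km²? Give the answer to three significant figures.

88700 km²

In the plate carrée (x = Rλ, y = Rφ), meridians are true-scale (h = 1) and parallels are stretched by k = sec φ.
Areal scale = h·k = 1 × sec φ; at 65°, h = 1.000, k = 2.366, so h·k = 2.366.
True area = apparent / (areal scale) = 210000 / 2.366 ≈ 88700 km².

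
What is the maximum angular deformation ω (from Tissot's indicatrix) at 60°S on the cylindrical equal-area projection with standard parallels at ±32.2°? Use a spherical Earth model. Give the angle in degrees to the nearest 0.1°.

57.7°

A cylindrical equal-area projection with standard parallel φ₀ has meridian scale h = cos φ / cos φ₀ and parallel scale k = cos φ₀ / cos φ (so areas are preserved, h·k = 1).
At 60°: h = 0.5909, k = 1.692; principal scales a = 1.692, b = 0.5909.
sin(ω/2) = (a − b)/(a + b) = 1.102/2.283 = 0.4824, so ω = 2 arcsin(0.4824) ≈ 57.7°.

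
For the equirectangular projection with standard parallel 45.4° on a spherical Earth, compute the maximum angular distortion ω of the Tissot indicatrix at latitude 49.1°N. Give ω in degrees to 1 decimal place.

4.0°

The equidistant cylindrical projection with φ₀ = 45.4° has h = 1 (meridians true) and k = cos φ₀ / cos φ along parallels.
At 49.1°: h = 1.000, k = 1.072; principal scales a = 1.072, b = 1.000.
sin(ω/2) = (a − b)/(a + b) = 0.07241/2.072 = 0.03494, so ω = 2 arcsin(0.03494) ≈ 4.0°.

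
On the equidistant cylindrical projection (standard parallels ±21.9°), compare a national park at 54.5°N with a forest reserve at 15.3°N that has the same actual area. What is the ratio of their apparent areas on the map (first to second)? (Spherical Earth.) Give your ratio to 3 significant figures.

The equidistant cylindrical projection with φ₀ = 21.9° has h = 1 (meridians true) and k = cos φ₀ / cos φ along parallels.
Areal scale at 54.5°: h·k = 1.000 × 1.598 = 1.598.
Areal scale at 15.3°: h·k = 1.000 × 0.9619 = 0.9619.
Ratio = 1.598/0.9619 ≈ 1.66.

1.66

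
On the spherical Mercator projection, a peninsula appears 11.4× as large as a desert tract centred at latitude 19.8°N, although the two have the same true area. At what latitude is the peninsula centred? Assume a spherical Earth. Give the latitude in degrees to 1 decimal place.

On Mercator, (apparent₁)/(apparent₂) = sec²φ₁ / sec²φ₂ when true areas are equal.
cos²φ₂ / cos²φ₁ = 11.4  ⇒  cos φ₁ = cos 19.8° / √11.4 = 0.9409/3.376 = 0.2787.
φ₁ = arccos(0.2787) ≈ 73.8°.

73.8°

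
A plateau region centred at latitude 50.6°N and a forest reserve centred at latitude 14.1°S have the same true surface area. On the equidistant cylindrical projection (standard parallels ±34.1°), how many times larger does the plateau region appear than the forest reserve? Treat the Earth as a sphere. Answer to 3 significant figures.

1.53

The equidistant cylindrical projection with φ₀ = 34.1° has h = 1 (meridians true) and k = cos φ₀ / cos φ along parallels.
Areal scale at 50.6°: h·k = 1.000 × 1.305 = 1.305.
Areal scale at 14.1°: h·k = 1.000 × 0.8538 = 0.8538.
Ratio = 1.305/0.8538 ≈ 1.53.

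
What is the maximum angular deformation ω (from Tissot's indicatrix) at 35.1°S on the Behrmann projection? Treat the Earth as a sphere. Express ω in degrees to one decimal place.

Behrmann is a cylindrical equal-area projection with standard parallels at ±30°. For cylindrical equal-area with standard parallel φ₀, h = cos φ / cos φ₀ and k = cos φ₀ / cos φ, so h·k = 1.
At 35.1°: h = 0.9447, k = 1.059; principal scales a = 1.059, b = 0.9447.
sin(ω/2) = (a − b)/(a + b) = 0.1138/2.003 = 0.05681, so ω = 2 arcsin(0.05681) ≈ 6.5°.

6.5°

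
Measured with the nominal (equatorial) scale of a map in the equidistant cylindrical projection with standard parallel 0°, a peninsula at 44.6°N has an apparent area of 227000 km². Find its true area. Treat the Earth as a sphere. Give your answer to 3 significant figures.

Plate carrée maps x = Rλ, y = Rφ. The meridian scale is h = 1 and the parallel scale is k = 1/cos φ = sec φ.
Areal scale = h·k = 1 × sec φ; at 44.6°, h = 1.000, k = 1.404, so h·k = 1.404.
True area = apparent / (areal scale) = 227000 / 1.404 ≈ 162000 km².

162000 km²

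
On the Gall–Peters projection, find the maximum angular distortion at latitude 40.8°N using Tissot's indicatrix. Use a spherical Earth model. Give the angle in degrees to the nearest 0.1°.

Gall–Peters is a cylindrical equal-area projection with standard parallels at ±45°. A cylindrical equal-area projection with standard parallel φ₀ has meridian scale h = cos φ / cos φ₀ and parallel scale k = cos φ₀ / cos φ (so areas are preserved, h·k = 1).
At 40.8°: h = 1.071, k = 0.9341; principal scales a = 1.071, b = 0.9341.
sin(ω/2) = (a − b)/(a + b) = 0.1365/2.005 = 0.06807, so ω = 2 arcsin(0.06807) ≈ 7.8°.

7.8°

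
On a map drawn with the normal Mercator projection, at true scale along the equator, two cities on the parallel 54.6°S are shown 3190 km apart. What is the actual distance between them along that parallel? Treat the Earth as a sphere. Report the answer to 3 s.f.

Mercator is conformal, so the point scale is isotropic: h = k = sec φ = 1/cos φ.
Along the parallel at 54.6°, map distances are exaggerated by k = sec 54.6° = 1.726.
True distance = 3190 / 1.726 = 3190 × cos 54.6° ≈ 1850 km.

1850 km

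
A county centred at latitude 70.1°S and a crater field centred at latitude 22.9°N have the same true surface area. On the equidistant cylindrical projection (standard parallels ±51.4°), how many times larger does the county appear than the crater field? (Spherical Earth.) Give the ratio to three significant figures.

The equidistant cylindrical projection with φ₀ = 51.4° has h = 1 (meridians true) and k = cos φ₀ / cos φ along parallels.
Areal scale at 70.1°: h·k = 1.000 × 1.833 = 1.833.
Areal scale at 22.9°: h·k = 1.000 × 0.6773 = 0.6773.
Ratio = 1.833/0.6773 ≈ 2.71.

2.71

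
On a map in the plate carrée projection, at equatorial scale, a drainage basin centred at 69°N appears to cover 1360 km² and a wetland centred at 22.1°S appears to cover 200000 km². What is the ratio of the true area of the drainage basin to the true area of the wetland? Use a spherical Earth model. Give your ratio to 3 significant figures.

0.00263

Plate carrée has h = 1 and k = sec φ, giving areal scale sec φ; true area = (apparent area) · cos φ.
True area of drainage basin: 1360 × cos(69°) = 1360 × 0.3584 = 487.4 km².
True area of wetland: 200000 × cos(22.1°) = 200000 × 0.9265 = 185300 km².
Ratio = 487.4 / 185300 ≈ 0.00263.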